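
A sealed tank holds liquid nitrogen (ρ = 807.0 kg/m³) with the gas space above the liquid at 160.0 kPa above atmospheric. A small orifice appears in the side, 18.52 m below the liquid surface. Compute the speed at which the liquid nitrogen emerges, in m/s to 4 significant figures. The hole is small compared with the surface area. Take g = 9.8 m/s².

27.56 m/s

Take point 1 at the surface (v₁ ≈ 0) and point 2 at the hole (at atmospheric pressure). Bernoulli: P₁ + ρg h = P_atm + ½ρv₂².
With P₁ − P_atm = 160000 Pa, v₂ = √(2gh + 2ΔP/ρ) = √(2·9.8·18.52 + 2·160000/807.0) = 27.56 m/s.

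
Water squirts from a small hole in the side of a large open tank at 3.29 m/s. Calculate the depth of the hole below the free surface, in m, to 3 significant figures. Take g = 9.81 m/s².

Inverting v = √(2gh) gives h = v² / 2g.
h = 3.29²/(2·9.81) = 10.8/19.62 = 0.552 m.

h = 0.552 m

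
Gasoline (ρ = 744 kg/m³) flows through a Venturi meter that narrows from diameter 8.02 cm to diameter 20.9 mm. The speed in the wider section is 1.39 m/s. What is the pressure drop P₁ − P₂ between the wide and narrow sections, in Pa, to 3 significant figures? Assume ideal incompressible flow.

ΔP ≈ 155000 Pa

Mass conservation (A₁v₁ = A₂v₂) gives v₂ = 1.39 × 50.5/3.43 = 20.5 m/s.
Along the horizontal streamline, P + ½ρv² is constant.
P₁ − P₂ = ½·744·(20.5² − 1.39²) = ½·744·417 = 155000 Pa.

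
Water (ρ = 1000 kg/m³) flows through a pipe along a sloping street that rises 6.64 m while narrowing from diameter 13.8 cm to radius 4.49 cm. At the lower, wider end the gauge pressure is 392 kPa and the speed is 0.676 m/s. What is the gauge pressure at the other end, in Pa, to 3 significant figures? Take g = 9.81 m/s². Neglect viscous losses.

326000 Pa

Mass conservation (A₁v₁ = A₂v₂) gives v₂ = 0.676 × 150/63.3 = 1.60 m/s.
Applying Bernoulli between the two ends and solving for P₂: P₂ = P₁ + ½ρ(v₁² − v₂²) − ρgΔh.
P₂ = 392000 + ½·1000·(0.676² − 1.60²) − 1000·9.81·(+6.64) = 392000 + (-1050) − (65100) = 326000 Pa.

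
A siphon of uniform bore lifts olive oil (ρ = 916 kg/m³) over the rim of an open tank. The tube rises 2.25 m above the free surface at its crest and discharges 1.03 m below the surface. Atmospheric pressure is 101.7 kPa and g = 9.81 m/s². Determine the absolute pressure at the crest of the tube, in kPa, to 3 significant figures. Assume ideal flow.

From the surface to the outlet (both open to atmosphere, surface at rest): v = √(2g·h_out) = √(2·9.81·1.03) = 4.50 m/s.
The bore is uniform, so the speed at the crest is the same v. Bernoulli surface→crest: P_atm = P_top + ½ρv² + ρg·h_top.
P_top = 101700 − ½·916·4.50² − 916·9.81·2.25 = 72200 Pa.

P_top ≈ 72.2 kPa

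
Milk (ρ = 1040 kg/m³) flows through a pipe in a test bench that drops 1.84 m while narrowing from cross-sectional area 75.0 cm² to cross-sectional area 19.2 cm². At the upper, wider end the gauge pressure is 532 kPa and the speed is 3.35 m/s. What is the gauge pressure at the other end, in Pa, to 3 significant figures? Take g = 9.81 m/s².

By continuity, v₂ = v₁·A₁/A₂ = 3.35·(75.0/19.2) = 13.1 m/s.
Bernoulli: P₁ + ½ρv₁² + ρg h₁ = P₂ + ½ρv₂² + ρg h₂, so P₂ = P₁ + ½ρ(v₁² − v₂²) − ρg(h₂ − h₁).
P₂ = 532000 + ½·1040·(3.35² − 13.1²) − 1040·9.81·(−1.84) = 532000 + (-83200) − (-18800) = 468000 Pa.

468000 Pa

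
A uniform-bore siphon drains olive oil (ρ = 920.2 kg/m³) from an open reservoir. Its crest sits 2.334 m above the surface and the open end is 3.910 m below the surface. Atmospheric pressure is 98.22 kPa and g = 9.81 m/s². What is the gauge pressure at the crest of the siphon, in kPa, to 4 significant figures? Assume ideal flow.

P_gauge = -56.37 kPa

The outlet speed comes from Torricelli: v = √(2g·3.910) = 8.759 m/s.
With constant cross-section the crest speed equals v; applying Bernoulli from the surface up to the crest, P_top = P_atm − ½ρv² − ρg·h_top.
P_top = 98220 − ½·920.2·8.759² − 920.2·9.81·2.334 = 41850 Pa. So P_gauge = P_top − P_atm = -56370 Pa.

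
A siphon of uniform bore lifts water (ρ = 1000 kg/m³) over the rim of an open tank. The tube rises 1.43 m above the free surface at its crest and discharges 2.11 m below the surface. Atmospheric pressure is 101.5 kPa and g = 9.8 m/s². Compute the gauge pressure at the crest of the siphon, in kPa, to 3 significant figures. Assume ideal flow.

The outlet speed comes from Torricelli: v = √(2g·2.11) = 6.43 m/s.
The bore is uniform, so the speed at the crest is the same v. Bernoulli surface→crest: P_atm = P_top + ½ρv² + ρg·h_top.
P_top = 101500 − ½·1000·6.43² − 1000·9.8·1.43 = 66800 Pa. So P_gauge = P_top − P_atm = -34700 Pa.

P_gauge = -34.7 kPa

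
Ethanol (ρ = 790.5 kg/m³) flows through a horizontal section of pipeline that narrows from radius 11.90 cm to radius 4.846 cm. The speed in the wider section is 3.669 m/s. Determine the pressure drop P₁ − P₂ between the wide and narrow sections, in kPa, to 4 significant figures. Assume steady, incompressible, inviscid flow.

Mass conservation (A₁v₁ = A₂v₂) gives v₂ = 3.669 × 444.9/73.78 = 22.12 m/s.
With no height change, Bernoulli's equation is P₁ + ½ρv₁² = P₂ + ½ρv₂².
P₁ − P₂ = ½·790.5·(22.12² − 3.669²) = ½·790.5·476.0 = 188200 Pa.

ΔP ≈ 188.2 kPa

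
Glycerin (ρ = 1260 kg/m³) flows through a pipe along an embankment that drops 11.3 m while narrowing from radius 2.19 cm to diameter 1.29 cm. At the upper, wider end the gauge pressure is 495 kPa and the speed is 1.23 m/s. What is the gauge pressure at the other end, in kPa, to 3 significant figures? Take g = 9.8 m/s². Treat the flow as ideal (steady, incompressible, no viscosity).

509 kPa

By continuity, v₂ = v₁·A₁/A₂ = 1.23·(15.1/1.31) = 14.2 m/s.
Energy conservation along the streamline gives P₂ = P₁ − ½ρ(v₂² − v₁²) − ρg(h₂ − h₁).
P₂ = 495000 + ½·1260·(1.23² − 14.2²) − 1260·9.8·(−11.3) = 495000 + (-126000) − (-140000) = 509000 Pa.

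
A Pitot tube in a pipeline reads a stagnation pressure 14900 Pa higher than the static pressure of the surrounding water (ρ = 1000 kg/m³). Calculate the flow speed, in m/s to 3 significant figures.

At the stagnation point the flow is brought to rest, so Bernoulli gives P_stag − P_static = ½ρv².
v = √(2ΔP/ρ) = √(2·14900/1000) = 5.46 m/s.

v ≈ 5.46 m/s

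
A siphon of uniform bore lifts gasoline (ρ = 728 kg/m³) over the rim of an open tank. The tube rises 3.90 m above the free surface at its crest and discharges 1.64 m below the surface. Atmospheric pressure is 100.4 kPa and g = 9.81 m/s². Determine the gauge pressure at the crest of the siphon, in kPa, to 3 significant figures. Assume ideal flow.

P_gauge ≈ -39.6 kPa

Bernoulli surface→outlet gives ½v² = g·h_out, so v = √(2·9.81·1.64) = 5.67 m/s.
Continuity keeps v the same throughout the tube; from surface to crest, P_atm + 0 = P_top + ½ρv² + ρg·h_top.
P_top = 100400 − ½·728·5.67² − 728·9.81·3.90 = 60800 Pa. So P_gauge = P_top − P_atm = -39600 Pa.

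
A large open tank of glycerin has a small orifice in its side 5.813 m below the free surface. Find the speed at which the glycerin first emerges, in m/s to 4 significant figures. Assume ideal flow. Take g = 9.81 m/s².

v = 10.68 m/s

The surface is effectively still and both ends are open, so ½v² = gh and v = √(2·9.81·5.813) = 10.68 m/s.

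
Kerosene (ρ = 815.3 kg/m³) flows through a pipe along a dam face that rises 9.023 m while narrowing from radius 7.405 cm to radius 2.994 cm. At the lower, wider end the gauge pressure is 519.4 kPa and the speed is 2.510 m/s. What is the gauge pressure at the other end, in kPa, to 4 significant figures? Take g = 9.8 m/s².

The volume flow rate is constant, so v₂ = (A₁/A₂)v₁ = (172.3/28.16)·2.510 = 15.35 m/s.
Energy conservation along the streamline gives P₂ = P₁ − ½ρ(v₂² − v₁²) − ρg(h₂ − h₁).
P₂ = 519400 + ½·815.3·(2.510² − 15.35²) − 815.3·9.8·(+9.023) = 519400 + (-93530) − (72090) = 353800 Pa.

353.8 kPa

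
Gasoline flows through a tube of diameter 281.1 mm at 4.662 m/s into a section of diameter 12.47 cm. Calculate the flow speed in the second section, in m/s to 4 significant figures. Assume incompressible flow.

By continuity, v₂ = v₁·A₁/A₂ = 4.662·(620.6/122.1) = 23.69 m/s.

v₂ ≈ 23.69 m/s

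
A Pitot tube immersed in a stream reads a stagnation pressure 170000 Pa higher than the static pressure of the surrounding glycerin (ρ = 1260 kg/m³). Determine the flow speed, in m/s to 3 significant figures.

The dynamic pressure equals the rise in static pressure at the stagnation point: ΔP = ½ρv².
v = √(2ΔP/ρ) = √(2·170000/1260) = 16.4 m/s.

v ≈ 16.4 m/s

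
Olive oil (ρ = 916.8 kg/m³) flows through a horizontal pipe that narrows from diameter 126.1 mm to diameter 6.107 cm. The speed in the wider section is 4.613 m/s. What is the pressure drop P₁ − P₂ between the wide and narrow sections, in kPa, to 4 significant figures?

ΔP ≈ 167.6 kPa

By continuity, v₂ = v₁·A₁/A₂ = 4.613·(124.9/29.29) = 19.67 m/s.
The pipe is horizontal, so Bernoulli reduces to P₁ + ½ρv₁² = P₂ + ½ρv₂².
P₁ − P₂ = ½·916.8·(19.67² − 4.613²) = ½·916.8·365.5 = 167600 Pa.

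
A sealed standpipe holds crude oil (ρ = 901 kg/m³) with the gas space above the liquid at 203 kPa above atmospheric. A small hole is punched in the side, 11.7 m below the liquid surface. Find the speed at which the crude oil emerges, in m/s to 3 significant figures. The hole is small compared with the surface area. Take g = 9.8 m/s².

v ≈ 26.1 m/s

Take point 1 at the surface (v₁ ≈ 0) and point 2 at the hole (at atmospheric pressure). Bernoulli: P₁ + ρg h = P_atm + ½ρv₂².
With P₁ − P_atm = 203000 Pa, v₂ = √(2gh + 2ΔP/ρ) = √(2·9.8·11.7 + 2·203000/901) = 26.1 m/s.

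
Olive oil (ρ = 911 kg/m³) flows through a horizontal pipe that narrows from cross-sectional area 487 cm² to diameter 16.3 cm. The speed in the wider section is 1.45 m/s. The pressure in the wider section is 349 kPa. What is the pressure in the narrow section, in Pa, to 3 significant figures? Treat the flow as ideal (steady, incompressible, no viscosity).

P₂ ≈ 345000 Pa

Continuity gives A₁v₁ = A₂v₂, so v₂ = (487 cm²)/(209 cm²) × 1.45 m/s = 3.38 m/s.
The pipe is horizontal, so Bernoulli reduces to P₁ + ½ρv₁² = P₂ + ½ρv₂².
P₂ = P₁ − ½ρ(v₂² − v₁²) = 349000 − ½·911·(3.38² − 1.45²) = 349000 − 4260 = 345000 Pa.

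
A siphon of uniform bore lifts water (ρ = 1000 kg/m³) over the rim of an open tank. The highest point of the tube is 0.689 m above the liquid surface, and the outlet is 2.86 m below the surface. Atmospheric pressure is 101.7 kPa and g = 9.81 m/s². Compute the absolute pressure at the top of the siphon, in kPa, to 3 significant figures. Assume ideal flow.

The outlet speed comes from Torricelli: v = √(2g·2.86) = 7.49 m/s.
Continuity keeps v the same throughout the tube; from surface to crest, P_atm + 0 = P_top + ½ρv² + ρg·h_top.
P_top = 101700 − ½·1000·7.49² − 1000·9.81·0.689 = 66900 Pa.

P_top ≈ 66.9 kPa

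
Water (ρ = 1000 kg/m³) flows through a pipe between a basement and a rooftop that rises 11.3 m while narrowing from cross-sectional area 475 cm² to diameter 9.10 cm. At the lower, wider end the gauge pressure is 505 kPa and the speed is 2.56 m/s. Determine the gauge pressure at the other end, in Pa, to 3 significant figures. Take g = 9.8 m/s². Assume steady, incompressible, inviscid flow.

223000 Pa

By continuity, v₂ = v₁·A₁/A₂ = 2.56·(475/65.0) = 18.7 m/s.
Bernoulli: P₁ + ½ρv₁² + ρg h₁ = P₂ + ½ρv₂² + ρg h₂, so P₂ = P₁ + ½ρ(v₁² − v₂²) − ρg(h₂ − h₁).
P₂ = 505000 + ½·1000·(2.56² − 18.7²) − 1000·9.8·(+11.3) = 505000 + (-172000) − (111000) = 223000 Pa.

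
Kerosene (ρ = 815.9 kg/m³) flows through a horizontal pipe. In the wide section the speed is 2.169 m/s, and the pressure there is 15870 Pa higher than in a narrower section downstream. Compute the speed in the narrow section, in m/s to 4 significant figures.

v₂ ≈ 6.604 m/s

Along the level pipe P + ½ρv² is conserved, hence v₂² = v₁² + 2(P₁ − P₂)/ρ.
v₂ = √(2.169² + 2·15870/815.9) = √(4.705 + 38.90) = 6.604 m/s.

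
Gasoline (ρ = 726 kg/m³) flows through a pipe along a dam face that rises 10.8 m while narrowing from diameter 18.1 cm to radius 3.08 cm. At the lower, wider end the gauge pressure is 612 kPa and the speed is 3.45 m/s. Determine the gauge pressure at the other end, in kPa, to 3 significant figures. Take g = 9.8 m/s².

P₂ = 217 kPa

Mass conservation (A₁v₁ = A₂v₂) gives v₂ = 3.45 × 257/29.8 = 29.8 m/s.
Applying Bernoulli between the two ends and solving for P₂: P₂ = P₁ + ½ρ(v₁² − v₂²) − ρgΔh.
P₂ = 612000 + ½·726·(3.45² − 29.8²) − 726·9.8·(+10.8) = 612000 + (-318000) − (76800) = 217000 Pa.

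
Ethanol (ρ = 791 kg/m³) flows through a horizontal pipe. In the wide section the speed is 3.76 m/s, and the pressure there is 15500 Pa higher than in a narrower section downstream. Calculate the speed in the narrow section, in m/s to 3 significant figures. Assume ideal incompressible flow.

v₂ = 7.30 m/s

Along the level pipe P + ½ρv² is conserved, hence v₂² = v₁² + 2(P₁ − P₂)/ρ.
v₂ = √(3.76² + 2·15500/791) = √(14.1 + 39.2) = 7.30 m/s.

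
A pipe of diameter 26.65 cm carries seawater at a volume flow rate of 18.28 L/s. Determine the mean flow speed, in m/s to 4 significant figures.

0.3277 m/s

Q = 18.28 L/s = 0.01828 m³/s.
v = Q/A = 0.01828 / 0.05578 = 0.3277 m/s.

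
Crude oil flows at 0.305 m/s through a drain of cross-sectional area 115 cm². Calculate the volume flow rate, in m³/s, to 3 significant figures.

Q = A·v = 0.0115 m² × 0.305 m/s = 0.00351 m³/s.

Q ≈ 0.00351 m³/s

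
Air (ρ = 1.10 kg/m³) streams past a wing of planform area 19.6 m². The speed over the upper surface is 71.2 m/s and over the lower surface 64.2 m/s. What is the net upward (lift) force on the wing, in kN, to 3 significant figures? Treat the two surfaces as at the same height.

F ≈ 10.2 kN

The faster flow above has the lower pressure; Bernoulli (same height) gives ΔP = ½ρ(v_up² − v_low²).
ΔP = ½·1.10·(71.2² − 64.2²) = 521 Pa.
Lift = ΔP · A = 521 × 19.6 = 10200 N.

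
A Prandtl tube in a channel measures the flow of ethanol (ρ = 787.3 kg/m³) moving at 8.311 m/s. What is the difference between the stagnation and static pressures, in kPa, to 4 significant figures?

Bernoulli between the free stream and the stagnation point: ½ρv² = P_stag − P_static.
ΔP = ½·787.3·8.311² = 27190 Pa.

ΔP = 27.19 kPa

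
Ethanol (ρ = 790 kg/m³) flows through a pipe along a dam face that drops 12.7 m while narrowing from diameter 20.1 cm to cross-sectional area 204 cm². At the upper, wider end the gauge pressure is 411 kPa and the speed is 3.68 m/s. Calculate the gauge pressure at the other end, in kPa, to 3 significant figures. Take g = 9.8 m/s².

The volume flow rate is constant, so v₂ = (A₁/A₂)v₁ = (317/204)·3.68 = 5.72 m/s.
Energy conservation along the streamline gives P₂ = P₁ − ½ρ(v₂² − v₁²) − ρg(h₂ − h₁).
P₂ = 411000 + ½·790·(3.68² − 5.72²) − 790·9.8·(−12.7) = 411000 + (-7590) − (-98300) = 502000 Pa.

502 kPa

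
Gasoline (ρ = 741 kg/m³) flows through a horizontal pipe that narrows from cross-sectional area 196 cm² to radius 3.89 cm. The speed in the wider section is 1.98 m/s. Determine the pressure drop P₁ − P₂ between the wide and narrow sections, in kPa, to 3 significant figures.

ΔP = 23.2 kPa

Mass conservation (A₁v₁ = A₂v₂) gives v₂ = 1.98 × 196/47.5 = 8.16 m/s.
With no height change, Bernoulli's equation is P₁ + ½ρv₁² = P₂ + ½ρv₂².
P₁ − P₂ = ½·741·(8.16² − 1.98²) = ½·741·62.7 = 23200 Pa.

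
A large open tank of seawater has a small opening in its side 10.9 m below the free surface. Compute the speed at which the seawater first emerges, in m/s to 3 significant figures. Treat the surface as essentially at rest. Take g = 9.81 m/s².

Bernoulli from surface to hole (P equal, v_surface ≈ 0): v = √(2gh) = √(2×9.81×10.9) = 14.6 m/s.

v ≈ 14.6 m/s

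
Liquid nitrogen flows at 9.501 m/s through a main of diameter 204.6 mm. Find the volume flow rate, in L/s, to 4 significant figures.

Q = A·v = 0.03288 m² × 9.501 m/s = 0.3124 m³/s.
Converting: 0.3124 m³/s × 1000 = 312.4 L/s.

Q ≈ 312.4 L/s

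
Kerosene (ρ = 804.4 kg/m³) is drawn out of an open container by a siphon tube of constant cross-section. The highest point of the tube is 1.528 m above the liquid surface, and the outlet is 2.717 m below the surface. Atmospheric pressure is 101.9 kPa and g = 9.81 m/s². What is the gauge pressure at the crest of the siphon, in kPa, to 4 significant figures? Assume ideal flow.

P_gauge = -33.50 kPa

Bernoulli surface→outlet gives ½v² = g·h_out, so v = √(2·9.81·2.717) = 7.301 m/s.
The bore is uniform, so the speed at the crest is the same v. Bernoulli surface→crest: P_atm = P_top + ½ρv² + ρg·h_top.
P_top = 101900 − ½·804.4·7.301² − 804.4·9.81·1.528 = 68400 Pa. So P_gauge = P_top − P_atm = -33500 Pa.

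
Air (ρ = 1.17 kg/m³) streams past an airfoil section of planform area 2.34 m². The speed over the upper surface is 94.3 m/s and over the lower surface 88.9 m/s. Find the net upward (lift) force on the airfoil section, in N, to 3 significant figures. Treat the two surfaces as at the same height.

From P + ½ρv² = const at equal height, P_low − P_up = ½ρ(v_up² − v_low²).
ΔP = ½·1.17·(94.3² − 88.9²) = 579 Pa.
Lift = ΔP · A = 579 × 2.34 = 1350 N.

F = 1350 N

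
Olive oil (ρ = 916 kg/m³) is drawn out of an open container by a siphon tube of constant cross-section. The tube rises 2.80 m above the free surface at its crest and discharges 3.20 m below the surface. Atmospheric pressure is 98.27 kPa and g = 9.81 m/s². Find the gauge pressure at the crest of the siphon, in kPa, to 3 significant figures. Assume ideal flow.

Bernoulli surface→outlet gives ½v² = g·h_out, so v = √(2·9.81·3.20) = 7.92 m/s.
Continuity keeps v the same throughout the tube; from surface to crest, P_atm + 0 = P_top + ½ρv² + ρg·h_top.
P_top = 98270 − ½·916·7.92² − 916·9.81·2.80 = 44400 Pa. So P_gauge = P_top − P_atm = -53900 Pa.

-53.9 kPa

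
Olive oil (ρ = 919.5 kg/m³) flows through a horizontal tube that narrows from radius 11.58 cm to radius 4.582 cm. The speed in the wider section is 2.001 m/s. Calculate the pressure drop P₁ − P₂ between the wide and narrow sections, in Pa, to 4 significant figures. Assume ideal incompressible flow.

The volume flow rate is constant, so v₂ = (A₁/A₂)v₁ = (421.3/65.96)·2.001 = 12.78 m/s.
Along the horizontal streamline, P + ½ρv² is constant.
P₁ − P₂ = ½·919.5·(12.78² − 2.001²) = ½·919.5·159.3 = 73260 Pa.

ΔP ≈ 73260 Pa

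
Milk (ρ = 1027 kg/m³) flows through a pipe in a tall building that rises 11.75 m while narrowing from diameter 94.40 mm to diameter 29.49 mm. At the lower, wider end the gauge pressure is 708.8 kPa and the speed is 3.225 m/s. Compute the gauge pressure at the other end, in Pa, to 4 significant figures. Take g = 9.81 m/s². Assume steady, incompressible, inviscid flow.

Mass conservation (A₁v₁ = A₂v₂) gives v₂ = 3.225 × 69.99/6.830 = 33.05 m/s.
Bernoulli: P₁ + ½ρv₁² + ρg h₁ = P₂ + ½ρv₂² + ρg h₂, so P₂ = P₁ + ½ρ(v₁² − v₂²) − ρg(h₂ − h₁).
P₂ = 708800 + ½·1027·(3.225² − 33.05²) − 1027·9.81·(+11.75) = 708800 + (-555400) − (118400) = 34990 Pa.

34990 Pa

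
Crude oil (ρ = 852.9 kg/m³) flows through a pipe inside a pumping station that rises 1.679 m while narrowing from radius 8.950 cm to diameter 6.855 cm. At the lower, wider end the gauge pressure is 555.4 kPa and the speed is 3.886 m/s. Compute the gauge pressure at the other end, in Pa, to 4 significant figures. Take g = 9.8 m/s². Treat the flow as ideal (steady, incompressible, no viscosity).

P₂ = 248400 Pa

The volume flow rate is constant, so v₂ = (A₁/A₂)v₁ = (251.6/36.91)·3.886 = 26.50 m/s.
Bernoulli: P₁ + ½ρv₁² + ρg h₁ = P₂ + ½ρv₂² + ρg h₂, so P₂ = P₁ + ½ρ(v₁² − v₂²) − ρg(h₂ − h₁).
P₂ = 555400 + ½·852.9·(3.886² − 26.50²) − 852.9·9.8·(+1.679) = 555400 + (-293000) − (14030) = 248400 Pa.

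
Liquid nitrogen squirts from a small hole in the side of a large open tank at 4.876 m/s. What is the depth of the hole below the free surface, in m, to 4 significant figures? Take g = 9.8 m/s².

Torricelli: v = √(2gh), so h = v²/(2g).
h = 4.876²/(2·9.8) = 23.78/19.60 = 1.213 m.

h ≈ 1.213 m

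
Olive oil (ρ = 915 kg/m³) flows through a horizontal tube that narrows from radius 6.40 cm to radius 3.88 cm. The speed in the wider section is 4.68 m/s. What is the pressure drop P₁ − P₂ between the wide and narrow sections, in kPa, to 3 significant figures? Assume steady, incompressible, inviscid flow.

Mass conservation (A₁v₁ = A₂v₂) gives v₂ = 4.68 × 129/47.3 = 12.7 m/s.
With no height change, Bernoulli's equation is P₁ + ½ρv₁² = P₂ + ½ρv₂².
P₁ − P₂ = ½·915·(12.7² − 4.68²) = ½·915·140 = 64200 Pa.

ΔP = 64.2 kPa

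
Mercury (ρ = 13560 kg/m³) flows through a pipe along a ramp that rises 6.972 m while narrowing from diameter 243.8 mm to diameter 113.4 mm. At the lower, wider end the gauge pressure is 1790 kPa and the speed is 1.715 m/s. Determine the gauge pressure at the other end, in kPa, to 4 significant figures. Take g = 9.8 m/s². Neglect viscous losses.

457.4 kPa

By continuity, v₂ = v₁·A₁/A₂ = 1.715·(466.8/101.0) = 7.927 m/s.
Bernoulli: P₁ + ½ρv₁² + ρg h₁ = P₂ + ½ρv₂² + ρg h₂, so P₂ = P₁ + ½ρ(v₁² − v₂²) − ρg(h₂ − h₁).
P₂ = 1790000 + ½·13560·(1.715² − 7.927²) − 13560·9.8·(+6.972) = 1790000 + (-406100) − (926500) = 457400 Pa.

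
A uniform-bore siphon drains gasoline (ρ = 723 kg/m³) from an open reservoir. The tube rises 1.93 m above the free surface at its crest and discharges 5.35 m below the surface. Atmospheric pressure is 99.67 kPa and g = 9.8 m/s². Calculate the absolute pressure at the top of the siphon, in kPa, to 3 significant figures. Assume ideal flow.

P_top = 48.1 kPa

From the surface to the outlet (both open to atmosphere, surface at rest): v = √(2g·h_out) = √(2·9.8·5.35) = 10.2 m/s.
With constant cross-section the crest speed equals v; applying Bernoulli from the surface up to the crest, P_top = P_atm − ½ρv² − ρg·h_top.
P_top = 99670 − ½·723·10.2² − 723·9.8·1.93 = 48100 Pa.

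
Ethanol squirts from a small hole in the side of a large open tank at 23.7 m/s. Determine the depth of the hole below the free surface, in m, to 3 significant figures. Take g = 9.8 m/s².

h = 28.7 m

For a small hole in a large open tank, ½v² = gh, giving h = v²/(2g).
h = 23.7²/(2·9.8) = 562/19.60 = 28.7 m.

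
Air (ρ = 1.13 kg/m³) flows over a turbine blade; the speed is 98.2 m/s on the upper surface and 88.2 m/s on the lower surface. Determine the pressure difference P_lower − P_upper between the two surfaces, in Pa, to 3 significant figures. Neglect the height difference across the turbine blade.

Bernoulli (same height): P_lower − P_upper = ½ρ(v_upper² − v_lower²).
ΔP = ½·1.13·(98.2² − 88.2²) = 1050 Pa.

ΔP = 1050 Pa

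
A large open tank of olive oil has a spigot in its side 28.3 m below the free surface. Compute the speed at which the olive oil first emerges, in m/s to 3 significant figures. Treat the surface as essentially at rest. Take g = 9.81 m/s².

Torricelli's result v = √(2gh) gives v = √(2·9.81·28.3) = 23.6 m/s.

23.6 m/s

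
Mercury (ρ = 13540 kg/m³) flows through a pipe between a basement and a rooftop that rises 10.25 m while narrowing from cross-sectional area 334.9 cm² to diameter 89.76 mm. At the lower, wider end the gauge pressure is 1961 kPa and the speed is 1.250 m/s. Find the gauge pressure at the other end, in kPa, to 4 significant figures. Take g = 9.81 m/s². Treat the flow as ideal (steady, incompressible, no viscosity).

Continuity gives A₁v₁ = A₂v₂, so v₂ = (334.9 cm²)/(63.28 cm²) × 1.250 m/s = 6.616 m/s.
Energy conservation along the streamline gives P₂ = P₁ − ½ρ(v₂² − v₁²) − ρg(h₂ − h₁).
P₂ = 1961000 + ½·13540·(1.250² − 6.616²) − 13540·9.81·(+10.25) = 1961000 + (-285700) − (1361000) = 313800 Pa.

P₂ = 313.8 kPa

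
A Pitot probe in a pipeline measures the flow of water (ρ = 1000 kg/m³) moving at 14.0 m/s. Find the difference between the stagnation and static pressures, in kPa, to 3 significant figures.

Bernoulli between the free stream and the stagnation point: ½ρv² = P_stag − P_static.
ΔP = ½·1000·14.0² = 98000 Pa.

ΔP = 98.0 kPa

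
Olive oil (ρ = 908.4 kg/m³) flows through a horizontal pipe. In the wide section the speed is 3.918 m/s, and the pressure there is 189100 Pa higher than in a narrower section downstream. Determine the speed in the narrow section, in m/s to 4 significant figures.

v₂ ≈ 20.78 m/s

Horizontal Bernoulli: P₁ + ½ρv₁² = P₂ + ½ρv₂², so v₂² = v₁² + 2(P₁ − P₂)/ρ.
v₂ = √(3.918² + 2·189100/908.4) = √(15.35 + 416.3) = 20.78 m/s.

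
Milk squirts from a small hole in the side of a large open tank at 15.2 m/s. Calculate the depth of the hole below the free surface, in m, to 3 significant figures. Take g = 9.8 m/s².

11.8 m

Inverting v = √(2gh) gives h = v² / 2g.
h = 15.2²/(2·9.8) = 231/19.60 = 11.8 m.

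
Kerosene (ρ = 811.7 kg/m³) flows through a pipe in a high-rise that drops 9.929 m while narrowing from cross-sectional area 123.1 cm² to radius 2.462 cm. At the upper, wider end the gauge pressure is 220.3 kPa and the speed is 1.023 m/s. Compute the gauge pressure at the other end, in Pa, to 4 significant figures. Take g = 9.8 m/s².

282000 Pa

Mass conservation (A₁v₁ = A₂v₂) gives v₂ = 1.023 × 123.1/19.04 = 6.613 m/s.
Applying Bernoulli between the two ends and solving for P₂: P₂ = P₁ + ½ρ(v₁² − v₂²) − ρgΔh.
P₂ = 220300 + ½·811.7·(1.023² − 6.613²) − 811.7·9.8·(−9.929) = 220300 + (-17320) − (-78980) = 282000 Pa.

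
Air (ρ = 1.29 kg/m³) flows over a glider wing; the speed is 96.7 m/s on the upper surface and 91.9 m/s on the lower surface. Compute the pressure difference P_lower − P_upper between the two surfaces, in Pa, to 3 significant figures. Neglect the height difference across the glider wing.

With negligible Δh, P + ½ρv² is constant, so P_low − P_up = ½ρ(v_up² − v_low²).
ΔP = ½·1.29·(96.7² − 91.9²) = 584 Pa.

ΔP ≈ 584 Pa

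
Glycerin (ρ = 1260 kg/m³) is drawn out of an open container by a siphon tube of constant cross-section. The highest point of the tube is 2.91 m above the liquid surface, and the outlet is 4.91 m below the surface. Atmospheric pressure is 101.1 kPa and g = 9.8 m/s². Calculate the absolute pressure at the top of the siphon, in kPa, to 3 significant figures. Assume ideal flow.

From the surface to the outlet (both open to atmosphere, surface at rest): v = √(2g·h_out) = √(2·9.8·4.91) = 9.81 m/s.
Continuity keeps v the same throughout the tube; from surface to crest, P_atm + 0 = P_top + ½ρv² + ρg·h_top.
P_top = 101100 − ½·1260·9.81² − 1260·9.8·2.91 = 4540 Pa.

P_top = 4.54 kPa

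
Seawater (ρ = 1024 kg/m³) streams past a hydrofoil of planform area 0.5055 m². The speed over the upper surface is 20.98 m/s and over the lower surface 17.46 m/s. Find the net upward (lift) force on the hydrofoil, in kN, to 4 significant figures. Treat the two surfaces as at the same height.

F = 35.02 kN

From P + ½ρv² = const at equal height, P_low − P_up = ½ρ(v_up² − v_low²).
ΔP = ½·1024·(20.98² − 17.46²) = 69280 Pa.
Lift = ΔP · A = 69280 × 0.5055 = 35020 N.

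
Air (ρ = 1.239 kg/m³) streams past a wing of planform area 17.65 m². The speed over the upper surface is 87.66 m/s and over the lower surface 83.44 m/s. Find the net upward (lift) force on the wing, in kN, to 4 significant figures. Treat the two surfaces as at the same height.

F = 7.895 kN

The faster flow above has the lower pressure; Bernoulli (same height) gives ΔP = ½ρ(v_up² − v_low²).
ΔP = ½·1.239·(87.66² − 83.44²) = 447.3 Pa.
Lift = ΔP · A = 447.3 × 17.65 = 7895 N.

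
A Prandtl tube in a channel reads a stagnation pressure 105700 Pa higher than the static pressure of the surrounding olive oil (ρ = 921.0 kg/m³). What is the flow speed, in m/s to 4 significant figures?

At the stagnation point the flow is brought to rest, so Bernoulli gives P_stag − P_static = ½ρv².
v = √(2ΔP/ρ) = √(2·105700/921.0) = 15.15 m/s.

15.15 m/s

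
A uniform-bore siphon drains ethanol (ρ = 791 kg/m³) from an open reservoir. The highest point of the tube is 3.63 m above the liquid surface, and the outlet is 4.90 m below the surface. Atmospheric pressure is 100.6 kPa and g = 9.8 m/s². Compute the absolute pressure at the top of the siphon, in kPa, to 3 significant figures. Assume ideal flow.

P_top = 34.5 kPa

The outlet speed comes from Torricelli: v = √(2g·4.90) = 9.80 m/s.
The bore is uniform, so the speed at the crest is the same v. Bernoulli surface→crest: P_atm = P_top + ½ρv² + ρg·h_top.
P_top = 100600 − ½·791·9.80² − 791·9.8·3.63 = 34500 Pa.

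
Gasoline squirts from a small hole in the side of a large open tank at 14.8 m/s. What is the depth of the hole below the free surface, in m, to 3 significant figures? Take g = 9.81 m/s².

h = 11.2 m

For a small hole in a large open tank, ½v² = gh, giving h = v²/(2g).
h = 14.8²/(2·9.81) = 219/19.62 = 11.2 m.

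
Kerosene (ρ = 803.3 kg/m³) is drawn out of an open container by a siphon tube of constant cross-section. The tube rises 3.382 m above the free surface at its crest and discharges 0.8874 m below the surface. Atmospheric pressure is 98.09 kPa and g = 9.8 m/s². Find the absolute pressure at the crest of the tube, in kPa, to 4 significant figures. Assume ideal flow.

P_top = 64.48 kPa

From the surface to the outlet (both open to atmosphere, surface at rest): v = √(2g·h_out) = √(2·9.8·0.8874) = 4.170 m/s.
With constant cross-section the crest speed equals v; applying Bernoulli from the surface up to the crest, P_top = P_atm − ½ρv² − ρg·h_top.
P_top = 98090 − ½·803.3·4.170² − 803.3·9.8·3.382 = 64480 Pa.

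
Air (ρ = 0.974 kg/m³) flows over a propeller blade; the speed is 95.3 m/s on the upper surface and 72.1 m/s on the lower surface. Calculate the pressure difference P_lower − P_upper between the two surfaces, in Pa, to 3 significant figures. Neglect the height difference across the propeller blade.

With negligible Δh, P + ½ρv² is constant, so P_low − P_up = ½ρ(v_up² − v_low²).
ΔP = ½·0.974·(95.3² − 72.1²) = 1890 Pa.

ΔP ≈ 1890 Pa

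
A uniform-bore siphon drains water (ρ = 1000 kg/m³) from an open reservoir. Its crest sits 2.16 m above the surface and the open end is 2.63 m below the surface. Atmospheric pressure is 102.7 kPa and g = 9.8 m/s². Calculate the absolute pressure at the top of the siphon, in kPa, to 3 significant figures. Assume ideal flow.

The outlet speed comes from Torricelli: v = √(2g·2.63) = 7.18 m/s.
Continuity keeps v the same throughout the tube; from surface to crest, P_atm + 0 = P_top + ½ρv² + ρg·h_top.
P_top = 102700 − ½·1000·7.18² − 1000·9.8·2.16 = 55800 Pa.

P_top = 55.8 kPa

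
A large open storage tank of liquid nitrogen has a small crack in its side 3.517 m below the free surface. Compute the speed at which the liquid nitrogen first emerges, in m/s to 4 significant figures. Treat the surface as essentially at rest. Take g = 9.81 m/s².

Torricelli's result v = √(2gh) gives v = √(2·9.81·3.517) = 8.307 m/s.

v ≈ 8.307 m/s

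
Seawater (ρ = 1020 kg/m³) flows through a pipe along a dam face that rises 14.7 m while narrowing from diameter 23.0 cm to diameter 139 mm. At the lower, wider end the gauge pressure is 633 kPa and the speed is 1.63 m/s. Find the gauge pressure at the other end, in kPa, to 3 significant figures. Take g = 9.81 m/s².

The volume flow rate is constant, so v₂ = (A₁/A₂)v₁ = (415/152)·1.63 = 4.46 m/s.
Applying Bernoulli between the two ends and solving for P₂: P₂ = P₁ + ½ρ(v₁² − v₂²) − ρgΔh.
P₂ = 633000 + ½·1020·(1.63² − 4.46²) − 1020·9.81·(+14.7) = 633000 + (-8800) − (147000) = 477000 Pa.

P₂ ≈ 477 kPa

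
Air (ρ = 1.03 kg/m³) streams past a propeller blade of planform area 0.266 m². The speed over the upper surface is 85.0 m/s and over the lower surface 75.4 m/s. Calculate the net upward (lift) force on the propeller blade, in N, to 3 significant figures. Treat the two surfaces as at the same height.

211 N

The faster flow above has the lower pressure; Bernoulli (same height) gives ΔP = ½ρ(v_up² − v_low²).
ΔP = ½·1.03·(85.0² − 75.4²) = 793 Pa.
Lift = ΔP · A = 793 × 0.266 = 211 N.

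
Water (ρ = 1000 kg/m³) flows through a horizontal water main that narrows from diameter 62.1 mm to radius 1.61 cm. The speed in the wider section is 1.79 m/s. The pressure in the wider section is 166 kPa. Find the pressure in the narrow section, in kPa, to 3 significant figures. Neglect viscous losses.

By continuity, v₂ = v₁·A₁/A₂ = 1.79·(30.3/8.14) = 6.66 m/s.
With no height change, Bernoulli's equation is P₁ + ½ρv₁² = P₂ + ½ρv₂².
P₂ = P₁ − ½ρ(v₂² − v₁²) = 166000 − ½·1000·(6.66² − 1.79²) = 166000 − 20600 = 145000 Pa.

P₂ = 145 kPa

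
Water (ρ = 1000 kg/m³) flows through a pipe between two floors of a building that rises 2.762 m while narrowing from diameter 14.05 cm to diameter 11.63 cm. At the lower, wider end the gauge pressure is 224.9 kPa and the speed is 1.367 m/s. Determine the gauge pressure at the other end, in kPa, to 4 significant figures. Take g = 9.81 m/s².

By continuity, v₂ = v₁·A₁/A₂ = 1.367·(155.0/106.2) = 1.995 m/s.
Bernoulli: P₁ + ½ρv₁² + ρg h₁ = P₂ + ½ρv₂² + ρg h₂, so P₂ = P₁ + ½ρ(v₁² − v₂²) − ρg(h₂ − h₁).
P₂ = 224900 + ½·1000·(1.367² − 1.995²) − 1000·9.81·(+2.762) = 224900 + (-1056) − (27100) = 196700 Pa.

P₂ ≈ 196.7 kPa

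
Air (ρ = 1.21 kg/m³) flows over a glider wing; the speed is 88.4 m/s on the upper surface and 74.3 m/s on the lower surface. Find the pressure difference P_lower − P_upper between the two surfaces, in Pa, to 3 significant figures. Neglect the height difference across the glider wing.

1390 Pa

The pressure is lower where the speed is higher: ΔP = ½ρ(v_up² − v_low²).
ΔP = ½·1.21·(88.4² − 74.3²) = 1390 Pa.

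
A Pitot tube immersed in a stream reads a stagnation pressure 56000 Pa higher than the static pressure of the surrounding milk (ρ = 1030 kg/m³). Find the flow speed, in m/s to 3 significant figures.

v = 10.4 m/s

Bernoulli between the free stream and the stagnation point: ½ρv² = P_stag − P_static.
v = √(2ΔP/ρ) = √(2·56000/1030) = 10.4 m/s.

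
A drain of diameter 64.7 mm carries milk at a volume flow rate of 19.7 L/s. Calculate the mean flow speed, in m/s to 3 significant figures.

Q = 19.7 L/s = 0.0197 m³/s.
v = Q/A = 0.0197 / 0.00329 = 5.99 m/s.

v ≈ 5.99 m/s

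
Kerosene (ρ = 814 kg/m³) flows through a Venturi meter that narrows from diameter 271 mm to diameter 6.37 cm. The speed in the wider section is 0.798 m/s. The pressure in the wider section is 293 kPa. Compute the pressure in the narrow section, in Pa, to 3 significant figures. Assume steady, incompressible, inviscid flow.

208000 Pa

By continuity, v₂ = v₁·A₁/A₂ = 0.798·(577/31.9) = 14.4 m/s.
With no height change, Bernoulli's equation is P₁ + ½ρv₁² = P₂ + ½ρv₂².
P₂ = P₁ − ½ρ(v₂² − v₁²) = 293000 − ½·814·(14.4² − 0.798²) = 293000 − 84600 = 208000 Pa.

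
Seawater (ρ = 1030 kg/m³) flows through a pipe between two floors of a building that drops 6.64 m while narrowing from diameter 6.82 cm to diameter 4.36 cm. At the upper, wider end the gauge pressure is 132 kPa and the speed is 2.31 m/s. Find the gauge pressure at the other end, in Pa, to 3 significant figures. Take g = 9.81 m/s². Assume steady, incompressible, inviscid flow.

P₂ ≈ 185000 Pa

The volume flow rate is constant, so v₂ = (A₁/A₂)v₁ = (36.5/14.9)·2.31 = 5.65 m/s.
Bernoulli: P₁ + ½ρv₁² + ρg h₁ = P₂ + ½ρv₂² + ρg h₂, so P₂ = P₁ + ½ρ(v₁² − v₂²) − ρg(h₂ − h₁).
P₂ = 132000 + ½·1030·(2.31² − 5.65²) − 1030·9.81·(−6.64) = 132000 + (-13700) − (-67100) = 185000 Pa.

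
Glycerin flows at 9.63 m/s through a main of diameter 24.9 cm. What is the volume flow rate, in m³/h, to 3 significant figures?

Q = A·v = 0.0487 m² × 9.63 m/s = 0.469 m³/s.
Converting: 0.469 m³/s × 3600 = 1690 m³/h.

Q ≈ 1690 m³/h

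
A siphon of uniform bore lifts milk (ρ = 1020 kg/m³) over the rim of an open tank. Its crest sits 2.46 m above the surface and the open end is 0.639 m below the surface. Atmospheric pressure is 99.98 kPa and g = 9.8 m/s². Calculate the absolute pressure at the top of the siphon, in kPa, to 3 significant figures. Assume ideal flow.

P_top ≈ 69.0 kPa

The outlet speed comes from Torricelli: v = √(2g·0.639) = 3.54 m/s.
The bore is uniform, so the speed at the crest is the same v. Bernoulli surface→crest: P_atm = P_top + ½ρv² + ρg·h_top.
P_top = 99980 − ½·1020·3.54² − 1020·9.8·2.46 = 69000 Pa.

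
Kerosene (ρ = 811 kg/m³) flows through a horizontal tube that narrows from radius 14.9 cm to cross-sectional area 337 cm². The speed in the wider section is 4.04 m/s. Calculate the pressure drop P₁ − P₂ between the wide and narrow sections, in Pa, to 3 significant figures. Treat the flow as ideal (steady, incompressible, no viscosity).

ΔP = 21700 Pa

Mass conservation (A₁v₁ = A₂v₂) gives v₂ = 4.04 × 697/337 = 8.36 m/s.
With no height change, Bernoulli's equation is P₁ + ½ρv₁² = P₂ + ½ρv₂².
P₁ − P₂ = ½·811·(8.36² − 4.04²) = ½·811·53.6 = 21700 Pa.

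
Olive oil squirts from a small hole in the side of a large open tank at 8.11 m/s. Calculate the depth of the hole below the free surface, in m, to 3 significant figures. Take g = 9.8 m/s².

h ≈ 3.36 m

For a small hole in a large open tank, ½v² = gh, giving h = v²/(2g).
h = 8.11²/(2·9.8) = 65.8/19.60 = 3.36 m.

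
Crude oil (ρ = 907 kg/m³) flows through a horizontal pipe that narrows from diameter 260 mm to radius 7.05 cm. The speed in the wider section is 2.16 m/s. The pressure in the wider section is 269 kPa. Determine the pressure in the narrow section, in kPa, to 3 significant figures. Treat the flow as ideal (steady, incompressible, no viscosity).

P₂ = 247 kPa

Continuity gives A₁v₁ = A₂v₂, so v₂ = (531 cm²)/(156 cm²) × 2.16 m/s = 7.34 m/s.
The pipe is horizontal, so Bernoulli reduces to P₁ + ½ρv₁² = P₂ + ½ρv₂².
P₂ = P₁ − ½ρ(v₂² − v₁²) = 269000 − ½·907·(7.34² − 2.16²) = 269000 − 22300 = 247000 Pa.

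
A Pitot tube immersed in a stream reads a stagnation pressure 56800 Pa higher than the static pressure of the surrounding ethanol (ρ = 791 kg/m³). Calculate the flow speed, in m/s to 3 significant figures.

v ≈ 12.0 m/s

Bernoulli between the free stream and the stagnation point: ½ρv² = P_stag − P_static.
v = √(2ΔP/ρ) = √(2·56800/791) = 12.0 m/s.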